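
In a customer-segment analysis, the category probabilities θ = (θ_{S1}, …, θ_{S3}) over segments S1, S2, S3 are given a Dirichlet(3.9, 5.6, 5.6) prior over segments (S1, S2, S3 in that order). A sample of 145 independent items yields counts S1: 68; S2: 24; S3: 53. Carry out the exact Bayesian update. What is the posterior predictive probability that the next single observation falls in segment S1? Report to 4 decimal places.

0.4491

The Dirichlet prior is conjugate to the Multinomial likelihood: each posterior αⱼ = prior αⱼ + observed count nⱼ.
Posterior concentration: (71.9, 29.6, 58.6), total = 160.1.
P(next = S1 | data) = α_{S1}/Σα = 0.4491.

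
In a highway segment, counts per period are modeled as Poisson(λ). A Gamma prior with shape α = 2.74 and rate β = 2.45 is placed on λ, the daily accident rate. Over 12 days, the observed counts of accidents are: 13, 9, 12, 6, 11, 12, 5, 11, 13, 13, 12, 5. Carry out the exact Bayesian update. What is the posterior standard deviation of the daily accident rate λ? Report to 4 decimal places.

0.7729

With a Gamma(shape α, rate β) prior, the Poisson likelihood is conjugate: the posterior is Gamma(α + ΣXᵢ, β + n).
Sum of counts S = 122 over n = 12 days.
Posterior: Gamma(α+S, β+n) = Gamma(2.74+122, 2.45+12) = Gamma(124.74, 14.45).
SD = √α/β = √124.74/14.45 = 0.7729.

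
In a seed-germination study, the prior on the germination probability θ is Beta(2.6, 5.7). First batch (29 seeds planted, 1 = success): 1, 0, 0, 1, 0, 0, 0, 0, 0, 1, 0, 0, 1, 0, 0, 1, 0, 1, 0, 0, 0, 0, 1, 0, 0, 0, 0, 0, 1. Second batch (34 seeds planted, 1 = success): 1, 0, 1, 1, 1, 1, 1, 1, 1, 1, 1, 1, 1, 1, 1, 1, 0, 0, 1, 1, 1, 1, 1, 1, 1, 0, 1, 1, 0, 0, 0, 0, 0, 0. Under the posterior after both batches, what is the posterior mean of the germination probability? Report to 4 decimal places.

The Beta prior is conjugate to a Binomial/Bernoulli likelihood; the update adds successes to α and failures to β.
After batch 1: Beta(2.6+8, 5.7+21) = Beta(10.6, 26.7).
After batch 2: Beta(10.6+24, 26.7+10) = Beta(34.6, 36.7).
Posterior mean = α/(α+β) = 34.6/71.3 = 0.4853.

0.4853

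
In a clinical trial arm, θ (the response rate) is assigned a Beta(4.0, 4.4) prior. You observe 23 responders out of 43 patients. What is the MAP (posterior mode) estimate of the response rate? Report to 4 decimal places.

0.5263

The Beta prior is conjugate to a Binomial/Bernoulli likelihood; the update adds successes to α and failures to β.
Posterior: Beta(α+k, β+n−k) = Beta(4.0+23, 4.4+20) = Beta(27.0, 24.4).
Mode of Beta(a,b) for a,b>1 is (a−1)/(a+b−2) = 26.0/49.4 = 0.5263.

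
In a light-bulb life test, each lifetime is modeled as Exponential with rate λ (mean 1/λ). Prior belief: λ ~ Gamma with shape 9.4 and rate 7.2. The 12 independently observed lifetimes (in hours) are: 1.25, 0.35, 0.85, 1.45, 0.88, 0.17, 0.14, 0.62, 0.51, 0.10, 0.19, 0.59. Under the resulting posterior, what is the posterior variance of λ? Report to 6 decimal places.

0.104651

With a Gamma(shape α, rate β) prior on the exponential rate λ, the posterior after n observations with total T = Σxᵢ is Gamma(α+n, β+T).
Sum of observations T = 7.10 hours; n = 12.
Posterior: Gamma(9.4+12, 7.2+7.10) = Gamma(21.4, 14.30).
Var = α/β² = 0.104651.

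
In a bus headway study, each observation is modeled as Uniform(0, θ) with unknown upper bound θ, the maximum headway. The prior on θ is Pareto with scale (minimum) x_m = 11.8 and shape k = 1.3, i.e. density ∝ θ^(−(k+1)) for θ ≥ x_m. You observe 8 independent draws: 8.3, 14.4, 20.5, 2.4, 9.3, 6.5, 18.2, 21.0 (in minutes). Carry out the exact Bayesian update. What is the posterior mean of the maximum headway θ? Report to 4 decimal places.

A Pareto(scale x_m, shape k) prior on the upper bound θ of Uniform(0, θ) is conjugate: posterior is Pareto(max(x_m, max xᵢ), k + n).
Sample maximum = 21.0; prior scale x_m = 11.8 → posterior scale = max = 21.0.
Posterior shape = 1.3 + 8 = 9.3.
E[θ|data] = k·x_m/(k−1) = 9.3·21.0/8.3 = 23.5301.

23.5301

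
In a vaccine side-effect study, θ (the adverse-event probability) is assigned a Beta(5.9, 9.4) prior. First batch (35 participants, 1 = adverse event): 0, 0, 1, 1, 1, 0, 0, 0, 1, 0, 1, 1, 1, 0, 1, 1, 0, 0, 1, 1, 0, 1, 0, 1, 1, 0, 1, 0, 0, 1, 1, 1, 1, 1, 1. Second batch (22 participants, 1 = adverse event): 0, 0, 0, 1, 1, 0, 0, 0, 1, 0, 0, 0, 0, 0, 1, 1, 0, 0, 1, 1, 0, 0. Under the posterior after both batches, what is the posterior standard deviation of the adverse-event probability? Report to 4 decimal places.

The Beta prior is conjugate to a Binomial/Bernoulli likelihood; the update adds successes to α and failures to β.
After batch 1: Beta(5.9+21, 9.4+14) = Beta(26.9, 23.4).
After batch 2: Beta(26.9+7, 23.4+15) = Beta(33.9, 38.4).
Var = αβ/((α+β)²(α+β+1)) = 33.9·38.4/(72.3²·73.3) = 0.00339743; SD = √0.00339743 = 0.0583.

0.0583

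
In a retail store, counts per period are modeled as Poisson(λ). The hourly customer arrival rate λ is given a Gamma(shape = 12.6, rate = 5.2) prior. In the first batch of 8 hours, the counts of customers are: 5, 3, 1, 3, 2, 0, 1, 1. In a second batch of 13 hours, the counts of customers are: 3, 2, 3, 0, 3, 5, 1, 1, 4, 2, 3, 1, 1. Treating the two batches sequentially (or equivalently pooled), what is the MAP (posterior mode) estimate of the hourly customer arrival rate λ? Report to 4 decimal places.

With a Gamma(shape α, rate β) prior, the Poisson likelihood is conjugate: the posterior is Gamma(α + ΣXᵢ, β + n).
Batch 1: sum of counts S = 16 over n = 8 hours.
After batch 1: Gamma(α+S, β+n) = Gamma(12.6+16, 5.2+8) = Gamma(28.6, 13.2).
Batch 2: sum of counts S = 29 over n = 13 hours.
After batch 2: Gamma(α+S, β+n) = Gamma(28.6+29, 13.2+13) = Gamma(57.6, 26.2).
Mode of Gamma(α,β) for α≥1 is (α−1)/β = 56.6/26.2 = 2.1603.

2.1603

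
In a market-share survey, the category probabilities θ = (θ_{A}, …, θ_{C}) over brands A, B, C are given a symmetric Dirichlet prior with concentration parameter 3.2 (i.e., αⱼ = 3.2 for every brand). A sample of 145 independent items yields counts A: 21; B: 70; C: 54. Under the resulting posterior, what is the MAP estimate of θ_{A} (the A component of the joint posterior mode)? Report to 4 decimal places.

0.1530

The Dirichlet prior is conjugate to the Multinomial likelihood: each posterior αⱼ = prior αⱼ + observed count nⱼ.
Posterior concentration: (24.2, 73.2, 57.2), total = 154.6.
Joint mode component: (α_{A}−1)/(Σα−K) = 23.2/151.6 = 0.1530.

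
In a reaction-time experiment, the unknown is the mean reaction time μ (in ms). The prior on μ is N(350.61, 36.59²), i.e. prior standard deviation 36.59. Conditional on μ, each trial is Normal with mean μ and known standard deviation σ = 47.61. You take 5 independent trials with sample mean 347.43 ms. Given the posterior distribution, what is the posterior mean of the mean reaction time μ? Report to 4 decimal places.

348.2344

For Normal data with known variance σ², a Normal(μ₀, σ₀²) prior on μ is conjugate. Posterior precision = 1/σ₀² + n/σ²; posterior mean is the precision-weighted average of μ₀ and x̄.
n·x̄ = 5·347.43 = 1737.15.
σ₀² = 36.59² = 1338.8281, σ² = 47.61² = 2266.7121; σ² + n·σ₀² = 2266.7121 + 5·1338.8281 = 8960.8526.
Posterior mean = (μ₀/σ₀² + n·x̄/σ²)/(1/σ₀² + n/σ²) = (σ²·μ₀ + σ₀²·n·x̄)/(σ² + n·σ₀²) = (2266.7121·350.61 + 1338.8281·1737.15)/8960.8526 = 3120477.163296/8960.8526 = 348.2344.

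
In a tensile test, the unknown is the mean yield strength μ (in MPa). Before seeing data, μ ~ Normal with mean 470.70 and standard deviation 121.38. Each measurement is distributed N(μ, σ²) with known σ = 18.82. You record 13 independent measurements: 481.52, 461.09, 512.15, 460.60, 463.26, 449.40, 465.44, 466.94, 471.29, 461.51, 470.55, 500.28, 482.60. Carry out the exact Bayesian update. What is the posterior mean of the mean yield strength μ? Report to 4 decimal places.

For Normal data with known variance σ², a Normal(μ₀, σ₀²) prior on μ is conjugate. Posterior precision = 1/σ₀² + n/σ²; posterior mean is the precision-weighted average of μ₀ and x̄.
Σxᵢ = 481.52 + 461.09 + 512.15 + 460.60 + 463.26 + 449.40 + 465.44 + 466.94 + 471.29 + 461.51 + 470.55 + 500.28 + 482.60 = 6146.63, so n·x̄ = 6146.63.
σ₀² = 121.38² = 14733.1044, σ² = 18.82² = 354.1924; σ² + n·σ₀² = 354.1924 + 13·14733.1044 = 191884.5496.
Posterior mean = (μ₀/σ₀² + n·x̄/σ²)/(1/σ₀² + n/σ²) = (σ²·μ₀ + σ₀²·n·x̄)/(σ² + n·σ₀²) = (354.1924·470.70 + 14733.1044·6146.63)/191884.5496 = 90725659.860852/191884.5496 = 472.8138.

472.8138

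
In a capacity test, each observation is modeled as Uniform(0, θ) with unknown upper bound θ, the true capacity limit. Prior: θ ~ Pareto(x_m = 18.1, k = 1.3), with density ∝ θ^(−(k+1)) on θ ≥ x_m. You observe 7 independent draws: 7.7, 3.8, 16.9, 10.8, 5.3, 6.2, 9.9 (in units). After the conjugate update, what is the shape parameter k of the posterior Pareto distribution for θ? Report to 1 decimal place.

8.3

A Pareto(scale x_m, shape k) prior on the upper bound θ of Uniform(0, θ) is conjugate: posterior is Pareto(max(x_m, max xᵢ), k + n).
Sample maximum = 16.9; prior scale x_m = 18.1 → posterior scale = max = 18.1.
Posterior shape = 1.3 + 7 = 8.3.
Posterior shape k = 8.3.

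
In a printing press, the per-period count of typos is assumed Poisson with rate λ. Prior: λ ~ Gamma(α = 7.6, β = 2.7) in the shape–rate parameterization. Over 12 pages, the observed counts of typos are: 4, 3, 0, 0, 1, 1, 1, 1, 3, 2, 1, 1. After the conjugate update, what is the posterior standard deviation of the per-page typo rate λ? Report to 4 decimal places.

0.3442

With a Gamma(shape α, rate β) prior, the Poisson likelihood is conjugate: the posterior is Gamma(α + ΣXᵢ, β + n).
Sum of counts S = 18 over n = 12 pages.
Posterior: Gamma(α+S, β+n) = Gamma(7.6+18, 2.7+12) = Gamma(25.6, 14.7).
SD = √α/β = √25.6/14.7 = 0.3442.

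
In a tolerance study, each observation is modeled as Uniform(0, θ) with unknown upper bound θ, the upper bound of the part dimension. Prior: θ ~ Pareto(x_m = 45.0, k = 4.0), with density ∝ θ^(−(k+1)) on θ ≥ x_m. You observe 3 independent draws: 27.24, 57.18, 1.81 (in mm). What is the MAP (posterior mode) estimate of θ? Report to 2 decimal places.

A Pareto(scale x_m, shape k) prior on the upper bound θ of Uniform(0, θ) is conjugate: posterior is Pareto(max(x_m, max xᵢ), k + n).
Sample maximum = 57.18; prior scale x_m = 45.0 → posterior scale = max = 57.18.
Posterior shape = 4.0 + 3 = 7.0.
The Pareto density is decreasing on [x_m, ∞), so the mode is x_m = 57.18.

57.18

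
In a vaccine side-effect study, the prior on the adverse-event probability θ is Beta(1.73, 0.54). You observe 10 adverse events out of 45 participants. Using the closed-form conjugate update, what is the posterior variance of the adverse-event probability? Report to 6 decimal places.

The Beta prior is conjugate to a Binomial/Bernoulli likelihood; the update adds successes to α and failures to β.
Posterior: Beta(α+k, β+n−k) = Beta(1.73+10, 0.54+35) = Beta(11.73, 35.54).
Var = αβ/((α+β)²(α+β+1)) = 11.73·35.54/(47.27²·48.27) = 0.003865.

0.003865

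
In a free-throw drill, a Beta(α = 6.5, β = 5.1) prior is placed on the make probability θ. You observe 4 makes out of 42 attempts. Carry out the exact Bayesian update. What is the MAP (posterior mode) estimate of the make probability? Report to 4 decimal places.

The Beta prior is conjugate to a Binomial/Bernoulli likelihood; the update adds successes to α and failures to β.
Posterior: Beta(α+k, β+n−k) = Beta(6.5+4, 5.1+38) = Beta(10.5, 43.1).
Mode of Beta(a,b) for a,b>1 is (a−1)/(a+b−2) = 9.5/51.6 = 0.1841.

0.1841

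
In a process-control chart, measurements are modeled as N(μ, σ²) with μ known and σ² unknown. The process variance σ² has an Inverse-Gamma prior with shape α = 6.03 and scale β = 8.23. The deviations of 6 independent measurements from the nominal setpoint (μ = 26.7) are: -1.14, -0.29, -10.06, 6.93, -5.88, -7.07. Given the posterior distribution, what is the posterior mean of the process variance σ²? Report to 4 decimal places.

With known mean μ and an Inverse-Gamma(α, β) prior on σ², the Normal likelihood is conjugate: posterior is Inv-Gamma(α + n/2, β + Σ(xᵢ−μ)²/2).
Σ(xᵢ−μ)² = (-1.14)² + (-0.29)² + (-10.06)² + (6.93)² + (-5.88)² + (-7.07)² = 235.1715.
Posterior: Inv-Gamma(6.03 + 6/2, 8.23 + 235.1715/2) = Inv-Gamma(9.03, 125.81575).
E[σ²|data] = β/(α−1) = 125.81575/8.03 = 15.6682.

15.6682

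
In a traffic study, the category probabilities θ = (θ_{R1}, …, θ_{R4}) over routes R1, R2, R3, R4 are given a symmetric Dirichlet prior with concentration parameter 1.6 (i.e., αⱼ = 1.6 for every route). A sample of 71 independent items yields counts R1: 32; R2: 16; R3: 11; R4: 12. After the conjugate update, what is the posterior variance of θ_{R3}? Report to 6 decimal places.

The Dirichlet prior is conjugate to the Multinomial likelihood: each posterior αⱼ = prior αⱼ + observed count nⱼ.
Posterior concentration: (33.6, 17.6, 12.6, 13.6), total = 77.4.
Var[θ_j] = α_j(Σα−α_j)/((Σα)²(Σα+1)) = 12.6·64.8/(77.4²·78.4) = 0.001738.

0.001738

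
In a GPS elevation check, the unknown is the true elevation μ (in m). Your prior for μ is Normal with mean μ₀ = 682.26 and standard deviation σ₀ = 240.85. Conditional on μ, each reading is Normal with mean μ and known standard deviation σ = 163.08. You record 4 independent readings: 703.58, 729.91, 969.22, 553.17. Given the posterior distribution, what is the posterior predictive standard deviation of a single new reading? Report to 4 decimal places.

180.4443

For Normal data with known variance σ², a Normal(μ₀, σ₀²) prior on μ is conjugate. Posterior precision = 1/σ₀² + n/σ²; posterior mean is the precision-weighted average of μ₀ and x̄.
σ₀² = 240.85² = 58008.7225, σ² = 163.08² = 26595.0864; σ² + n·σ₀² = 26595.0864 + 4·58008.7225 = 258629.9764.
Posterior precision = 1/σ₀² + n/σ² = 1/58008.7225 + 4/26595.0864 = (σ² + n·σ₀²)/(σ₀²σ²) = 258629.9764/(58008.7225·26595.0864); posterior variance σₙ² = σ₀²σ²/(σ² + n·σ₀²) = 58008.7225·26595.0864/258629.9764 = 5965.074151.
Predictive variance for one new observation = σₙ² + σ² = 58008.7225·26595.0864/258629.9764 + 26595.0864 = σ²·(σ₀² + 258629.9764)/258629.9764 = 26595.0864·316638.6989/258629.9764 = 32560.160551; SD = √(26595.0864·316638.6989/258629.9764) = 180.4443.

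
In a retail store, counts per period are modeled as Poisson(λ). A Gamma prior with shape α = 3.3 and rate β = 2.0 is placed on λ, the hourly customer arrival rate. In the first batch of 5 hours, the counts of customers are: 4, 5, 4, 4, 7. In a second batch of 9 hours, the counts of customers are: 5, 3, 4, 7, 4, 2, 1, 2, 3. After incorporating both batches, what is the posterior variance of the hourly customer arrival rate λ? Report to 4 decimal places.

0.2277

With a Gamma(shape α, rate β) prior, the Poisson likelihood is conjugate: the posterior is Gamma(α + ΣXᵢ, β + n).
Batch 1: sum of counts S = 24 over n = 5 hours.
After batch 1: Gamma(α+S, β+n) = Gamma(3.3+24, 2.0+5) = Gamma(27.3, 7.0).
Batch 2: sum of counts S = 31 over n = 9 hours.
After batch 2: Gamma(α+S, β+n) = Gamma(27.3+31, 7.0+9) = Gamma(58.3, 16.0).
Var = α/β² = 58.3/16.0² = 0.2277.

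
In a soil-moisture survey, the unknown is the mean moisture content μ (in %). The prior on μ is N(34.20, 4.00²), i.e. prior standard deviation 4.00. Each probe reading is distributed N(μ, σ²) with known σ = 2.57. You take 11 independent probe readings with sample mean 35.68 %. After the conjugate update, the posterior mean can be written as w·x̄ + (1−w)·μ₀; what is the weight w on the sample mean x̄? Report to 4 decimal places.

0.9638

For Normal data with known variance σ², a Normal(μ₀, σ₀²) prior on μ is conjugate. Posterior precision = 1/σ₀² + n/σ²; posterior mean is the precision-weighted average of μ₀ and x̄.
σ₀² = 4.00² = 16, σ² = 2.57² = 6.6049. Prior precision 1/σ₀² = 1/16; data precision n/σ² = 11/6.6049.
w = (n/σ²)/(1/σ₀² + n/σ²) = n·σ₀²/(σ² + n·σ₀²) = 11·16/(6.6049 + 11·16) = 176/182.6049 = 0.9638.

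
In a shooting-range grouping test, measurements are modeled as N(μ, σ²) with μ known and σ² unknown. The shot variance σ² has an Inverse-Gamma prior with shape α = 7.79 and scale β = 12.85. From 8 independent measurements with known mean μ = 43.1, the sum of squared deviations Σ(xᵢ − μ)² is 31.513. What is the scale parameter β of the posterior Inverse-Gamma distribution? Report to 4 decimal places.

With known mean μ and an Inverse-Gamma(α, β) prior on σ², the Normal likelihood is conjugate: posterior is Inv-Gamma(α + n/2, β + Σ(xᵢ−μ)²/2).
Posterior: Inv-Gamma(7.79 + 8/2, 12.85 + 31.513/2) = Inv-Gamma(11.79, 28.6065).
Posterior β = 28.6065.

28.6065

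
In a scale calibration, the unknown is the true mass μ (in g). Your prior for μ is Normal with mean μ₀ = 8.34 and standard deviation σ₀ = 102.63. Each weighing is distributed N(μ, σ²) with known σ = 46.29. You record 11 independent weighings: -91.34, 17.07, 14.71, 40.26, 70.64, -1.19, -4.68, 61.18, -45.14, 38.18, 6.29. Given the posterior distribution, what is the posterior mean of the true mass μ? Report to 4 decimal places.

9.6110

For Normal data with known variance σ², a Normal(μ₀, σ₀²) prior on μ is conjugate. Posterior precision = 1/σ₀² + n/σ²; posterior mean is the precision-weighted average of μ₀ and x̄.
Σxᵢ = (-91.34) + 17.07 + 14.71 + 40.26 + 70.64 + (-1.19) + (-4.68) + 61.18 + (-45.14) + 38.18 + 6.29 = 105.98, so n·x̄ = 105.98.
σ₀² = 102.63² = 10532.9169, σ² = 46.29² = 2142.7641; σ² + n·σ₀² = 2142.7641 + 11·10532.9169 = 118004.85.
Posterior mean = (μ₀/σ₀² + n·x̄/σ²)/(1/σ₀² + n/σ²) = (σ²·μ₀ + σ₀²·n·x̄)/(σ² + n·σ₀²) = (2142.7641·8.34 + 10532.9169·105.98)/118004.85 = 1134149.185656/118004.85 = 9.6110.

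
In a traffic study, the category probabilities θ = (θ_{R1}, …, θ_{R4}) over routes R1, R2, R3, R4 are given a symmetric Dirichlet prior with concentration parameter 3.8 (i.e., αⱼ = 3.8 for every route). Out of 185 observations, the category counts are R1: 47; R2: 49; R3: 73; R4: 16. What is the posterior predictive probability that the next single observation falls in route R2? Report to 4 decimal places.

The Dirichlet prior is conjugate to the Multinomial likelihood: each posterior αⱼ = prior αⱼ + observed count nⱼ.
Posterior concentration: (50.8, 52.8, 76.8, 19.8), total = 200.2.
P(next = R2 | data) = α_{R2}/Σα = 0.2637.

0.2637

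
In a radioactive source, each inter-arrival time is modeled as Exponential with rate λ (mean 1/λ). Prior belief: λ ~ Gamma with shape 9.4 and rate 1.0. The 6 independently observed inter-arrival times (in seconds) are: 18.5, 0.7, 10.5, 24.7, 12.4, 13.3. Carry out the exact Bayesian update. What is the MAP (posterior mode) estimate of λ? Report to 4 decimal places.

0.1776

With a Gamma(shape α, rate β) prior on the exponential rate λ, the posterior after n observations with total T = Σxᵢ is Gamma(α+n, β+T).
Sum of observations T = 80.1 seconds; n = 6.
Posterior: Gamma(9.4+6, 1.0+80.1) = Gamma(15.4, 81.1).
Mode = (α−1)/β = 0.1776.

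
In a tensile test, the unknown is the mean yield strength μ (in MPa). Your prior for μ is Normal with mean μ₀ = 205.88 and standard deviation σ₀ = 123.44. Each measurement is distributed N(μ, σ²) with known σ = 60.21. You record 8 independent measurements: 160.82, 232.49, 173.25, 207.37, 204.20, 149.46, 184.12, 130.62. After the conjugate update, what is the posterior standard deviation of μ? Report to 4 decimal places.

For Normal data with known variance σ², a Normal(μ₀, σ₀²) prior on μ is conjugate. Posterior precision = 1/σ₀² + n/σ²; posterior mean is the precision-weighted average of μ₀ and x̄.
σ₀² = 123.44² = 15237.4336, σ² = 60.21² = 3625.2441; σ² + n·σ₀² = 3625.2441 + 8·15237.4336 = 125524.7129.
Posterior precision = 1/σ₀² + n/σ² = 1/15237.4336 + 8/3625.2441 = (σ² + n·σ₀²)/(σ₀²σ²) = 125524.7129/(15237.4336·3625.2441); posterior variance σₙ² = σ₀²σ²/(σ² + n·σ₀²) = 15237.4336·3625.2441/125524.7129 = 440.068055.
Posterior SD = √σₙ² = √(15237.4336·3625.2441/125524.7129) = 20.9778.

20.9778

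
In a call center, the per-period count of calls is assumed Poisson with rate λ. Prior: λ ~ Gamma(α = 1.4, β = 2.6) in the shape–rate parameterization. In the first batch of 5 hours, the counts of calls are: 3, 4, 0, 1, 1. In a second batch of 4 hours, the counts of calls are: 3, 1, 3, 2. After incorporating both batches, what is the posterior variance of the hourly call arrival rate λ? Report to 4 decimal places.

0.1442

With a Gamma(shape α, rate β) prior, the Poisson likelihood is conjugate: the posterior is Gamma(α + ΣXᵢ, β + n).
Batch 1: sum of counts S = 9 over n = 5 hours.
After batch 1: Gamma(α+S, β+n) = Gamma(1.4+9, 2.6+5) = Gamma(10.4, 7.6).
Batch 2: sum of counts S = 9 over n = 4 hours.
After batch 2: Gamma(α+S, β+n) = Gamma(10.4+9, 7.6+4) = Gamma(19.4, 11.6).
Var = α/β² = 19.4/11.6² = 0.1442.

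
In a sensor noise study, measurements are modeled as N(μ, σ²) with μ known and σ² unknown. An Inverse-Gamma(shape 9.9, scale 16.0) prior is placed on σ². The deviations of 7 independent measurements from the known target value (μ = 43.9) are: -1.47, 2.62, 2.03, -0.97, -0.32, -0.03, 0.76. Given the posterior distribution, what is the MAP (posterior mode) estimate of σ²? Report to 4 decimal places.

With known mean μ and an Inverse-Gamma(α, β) prior on σ², the Normal likelihood is conjugate: posterior is Inv-Gamma(α + n/2, β + Σ(xᵢ−μ)²/2).
Σ(xᵢ−μ)² = (-1.47)² + (2.62)² + (2.03)² + (-0.97)² + (-0.32)² + (-0.03)² + (0.76)² = 14.7680.
Posterior: Inv-Gamma(9.9 + 7/2, 16.0 + 14.7680/2) = Inv-Gamma(13.40, 23.38400).
Mode = β/(α+1) = 23.38400/14.40 = 1.6239.

1.6239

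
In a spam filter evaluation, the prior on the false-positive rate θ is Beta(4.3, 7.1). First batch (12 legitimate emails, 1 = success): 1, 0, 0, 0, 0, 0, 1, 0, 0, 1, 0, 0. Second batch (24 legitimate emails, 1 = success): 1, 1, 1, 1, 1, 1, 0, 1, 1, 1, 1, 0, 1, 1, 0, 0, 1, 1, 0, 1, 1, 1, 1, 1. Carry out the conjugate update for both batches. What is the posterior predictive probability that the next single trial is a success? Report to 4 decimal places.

0.5549

The Beta prior is conjugate to a Binomial/Bernoulli likelihood; the update adds successes to α and failures to β.
After batch 1: Beta(4.3+3, 7.1+9) = Beta(7.3, 16.1).
After batch 2: Beta(7.3+19, 16.1+5) = Beta(26.3, 21.1).
For a single future Bernoulli trial, P(success | data) = α/(α+β) = 0.5549.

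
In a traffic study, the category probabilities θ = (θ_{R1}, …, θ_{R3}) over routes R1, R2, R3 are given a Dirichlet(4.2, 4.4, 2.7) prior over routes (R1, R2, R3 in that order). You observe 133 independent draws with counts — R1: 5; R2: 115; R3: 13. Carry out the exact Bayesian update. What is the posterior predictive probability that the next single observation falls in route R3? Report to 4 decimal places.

The Dirichlet prior is conjugate to the Multinomial likelihood: each posterior αⱼ = prior αⱼ + observed count nⱼ.
Posterior concentration: (9.2, 119.4, 15.7), total = 144.3.
P(next = R3 | data) = α_{R3}/Σα = 0.1088.

0.1088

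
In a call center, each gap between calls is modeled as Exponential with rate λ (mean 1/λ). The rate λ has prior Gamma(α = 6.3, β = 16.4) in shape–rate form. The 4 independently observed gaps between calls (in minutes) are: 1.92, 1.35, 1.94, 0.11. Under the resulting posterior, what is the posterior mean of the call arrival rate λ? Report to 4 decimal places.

With a Gamma(shape α, rate β) prior on the exponential rate λ, the posterior after n observations with total T = Σxᵢ is Gamma(α+n, β+T).
Sum of observations T = 5.32 minutes; n = 4.
Posterior: Gamma(6.3+4, 16.4+5.32) = Gamma(10.3, 21.72).
Posterior mean of λ = α/β = 10.3/21.72 = 0.4742.

0.4742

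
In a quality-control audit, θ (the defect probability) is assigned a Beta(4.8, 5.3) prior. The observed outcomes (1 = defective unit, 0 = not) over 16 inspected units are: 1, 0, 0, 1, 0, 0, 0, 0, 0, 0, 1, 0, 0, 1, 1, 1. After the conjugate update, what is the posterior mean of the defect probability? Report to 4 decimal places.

0.4138

The Beta prior is conjugate to a Binomial/Bernoulli likelihood; the update adds successes to α and failures to β.
Posterior: Beta(α+k, β+n−k) = Beta(4.8+6, 5.3+10) = Beta(10.8, 15.3).
Posterior mean = α/(α+β) = 10.8/26.1 = 0.4138.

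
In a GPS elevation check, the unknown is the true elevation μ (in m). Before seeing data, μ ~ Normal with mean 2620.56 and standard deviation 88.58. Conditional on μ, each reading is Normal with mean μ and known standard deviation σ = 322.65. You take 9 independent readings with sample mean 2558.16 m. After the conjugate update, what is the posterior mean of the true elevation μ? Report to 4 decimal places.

For Normal data with known variance σ², a Normal(μ₀, σ₀²) prior on μ is conjugate. Posterior precision = 1/σ₀² + n/σ²; posterior mean is the precision-weighted average of μ₀ and x̄.
n·x̄ = 9·2558.16 = 23023.44.
σ₀² = 88.58² = 7846.4164, σ² = 322.65² = 104103.0225; σ² + n·σ₀² = 104103.0225 + 9·7846.4164 = 174720.7701.
Posterior mean = (μ₀/σ₀² + n·x̄/σ²)/(1/σ₀² + n/σ²) = (σ²·μ₀ + σ₀²·n·x̄)/(σ² + n·σ₀²) = (104103.0225·2620.56 + 7846.4164·23023.44)/174720.7701 = 453459713.843016/174720.7701 = 2595.3395.

2595.3395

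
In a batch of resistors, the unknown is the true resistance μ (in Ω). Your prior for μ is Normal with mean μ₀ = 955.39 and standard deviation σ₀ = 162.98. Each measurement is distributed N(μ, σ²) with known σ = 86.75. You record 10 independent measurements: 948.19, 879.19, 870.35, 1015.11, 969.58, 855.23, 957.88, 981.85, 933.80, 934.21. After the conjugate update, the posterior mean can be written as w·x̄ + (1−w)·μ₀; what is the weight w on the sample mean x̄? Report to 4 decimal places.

0.9724

For Normal data with known variance σ², a Normal(μ₀, σ₀²) prior on μ is conjugate. Posterior precision = 1/σ₀² + n/σ²; posterior mean is the precision-weighted average of μ₀ and x̄.
σ₀² = 162.98² = 26562.4804, σ² = 86.75² = 7525.5625. Prior precision 1/σ₀² = 1/26562.4804; data precision n/σ² = 10/7525.5625.
w = (n/σ²)/(1/σ₀² + n/σ²) = n·σ₀²/(σ² + n·σ₀²) = 10·26562.4804/(7525.5625 + 10·26562.4804) = 265624.804/273150.3665 = 0.9724.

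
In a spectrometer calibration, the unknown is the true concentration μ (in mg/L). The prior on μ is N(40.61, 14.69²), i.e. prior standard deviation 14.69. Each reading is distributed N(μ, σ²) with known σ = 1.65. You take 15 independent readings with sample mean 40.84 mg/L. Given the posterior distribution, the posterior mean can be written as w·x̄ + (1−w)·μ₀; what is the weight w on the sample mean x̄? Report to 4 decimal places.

For Normal data with known variance σ², a Normal(μ₀, σ₀²) prior on μ is conjugate. Posterior precision = 1/σ₀² + n/σ²; posterior mean is the precision-weighted average of μ₀ and x̄.
σ₀² = 14.69² = 215.7961, σ² = 1.65² = 2.7225. Prior precision 1/σ₀² = 1/215.7961; data precision n/σ² = 15/2.7225.
w = (n/σ²)/(1/σ₀² + n/σ²) = n·σ₀²/(σ² + n·σ₀²) = 15·215.7961/(2.7225 + 15·215.7961) = 3236.9415/3239.664 = 0.9992.

0.9992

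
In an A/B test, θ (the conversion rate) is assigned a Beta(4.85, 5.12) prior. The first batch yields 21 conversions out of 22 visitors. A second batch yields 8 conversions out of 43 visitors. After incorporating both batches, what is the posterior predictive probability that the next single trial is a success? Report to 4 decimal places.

The Beta prior is conjugate to a Binomial/Bernoulli likelihood; the update adds successes to α and failures to β.
After batch 1: Beta(4.85+21, 5.12+1) = Beta(25.85, 6.12).
After batch 2: Beta(25.85+8, 6.12+35) = Beta(33.85, 41.12).
For a single future Bernoulli trial, P(success | data) = α/(α+β) = 0.4515.

0.4515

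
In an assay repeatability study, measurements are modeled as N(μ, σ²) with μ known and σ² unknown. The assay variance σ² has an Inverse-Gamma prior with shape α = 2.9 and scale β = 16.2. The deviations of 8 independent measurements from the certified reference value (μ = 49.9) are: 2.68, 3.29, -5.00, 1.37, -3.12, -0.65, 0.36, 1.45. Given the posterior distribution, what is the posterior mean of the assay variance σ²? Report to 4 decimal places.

7.5994

With known mean μ and an Inverse-Gamma(α, β) prior on σ², the Normal likelihood is conjugate: posterior is Inv-Gamma(α + n/2, β + Σ(xᵢ−μ)²/2).
Σ(xᵢ−μ)² = (2.68)² + (3.29)² + (-5.00)² + (1.37)² + (-3.12)² + (-0.65)² + (0.36)² + (1.45)² = 57.2724.
Posterior: Inv-Gamma(2.9 + 8/2, 16.2 + 57.2724/2) = Inv-Gamma(6.90, 44.83620).
E[σ²|data] = β/(α−1) = 44.83620/5.90 = 7.5994.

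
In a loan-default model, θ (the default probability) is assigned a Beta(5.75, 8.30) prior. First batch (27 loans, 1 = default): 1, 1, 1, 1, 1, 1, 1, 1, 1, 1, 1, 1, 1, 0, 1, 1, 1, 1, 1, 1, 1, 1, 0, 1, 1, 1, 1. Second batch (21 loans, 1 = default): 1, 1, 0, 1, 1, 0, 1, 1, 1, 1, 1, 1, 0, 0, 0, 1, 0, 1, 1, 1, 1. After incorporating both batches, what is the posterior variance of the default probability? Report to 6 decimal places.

The Beta prior is conjugate to a Binomial/Bernoulli likelihood; the update adds successes to α and failures to β.
After batch 1: Beta(5.75+25, 8.30+2) = Beta(30.75, 10.30).
After batch 2: Beta(30.75+15, 10.30+6) = Beta(45.75, 16.30).
Var = αβ/((α+β)²(α+β+1)) = 45.75·16.30/(62.05²·63.05) = 0.003072.

0.003072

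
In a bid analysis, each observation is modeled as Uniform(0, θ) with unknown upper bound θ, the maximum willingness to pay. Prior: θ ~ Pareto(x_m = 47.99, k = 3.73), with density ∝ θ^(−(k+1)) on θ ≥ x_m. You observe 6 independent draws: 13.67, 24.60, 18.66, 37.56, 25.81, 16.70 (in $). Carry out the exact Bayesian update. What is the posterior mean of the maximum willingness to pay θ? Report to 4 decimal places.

53.4871

A Pareto(scale x_m, shape k) prior on the upper bound θ of Uniform(0, θ) is conjugate: posterior is Pareto(max(x_m, max xᵢ), k + n).
Sample maximum = 37.56; prior scale x_m = 47.99 → posterior scale = max = 47.99.
Posterior shape = 3.73 + 6 = 9.73.
E[θ|data] = k·x_m/(k−1) = 9.73·47.99/8.73 = 53.4871.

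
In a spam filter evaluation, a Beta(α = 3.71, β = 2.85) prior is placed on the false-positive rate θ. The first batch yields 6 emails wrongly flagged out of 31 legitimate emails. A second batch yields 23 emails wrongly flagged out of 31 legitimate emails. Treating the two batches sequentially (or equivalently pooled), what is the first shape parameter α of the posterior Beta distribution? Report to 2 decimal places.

32.71

The Beta prior is conjugate to a Binomial/Bernoulli likelihood; the update adds successes to α and failures to β.
After batch 1: Beta(3.71+6, 2.85+25) = Beta(9.71, 27.85).
After batch 2: Beta(9.71+23, 27.85+8) = Beta(32.71, 35.85).
Posterior α = 32.71.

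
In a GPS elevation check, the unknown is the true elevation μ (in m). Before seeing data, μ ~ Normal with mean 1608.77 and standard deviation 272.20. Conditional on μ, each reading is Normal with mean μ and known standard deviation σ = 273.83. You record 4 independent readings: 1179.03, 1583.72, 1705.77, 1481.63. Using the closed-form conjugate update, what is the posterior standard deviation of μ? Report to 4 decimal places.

122.3137

For Normal data with known variance σ², a Normal(μ₀, σ₀²) prior on μ is conjugate. Posterior precision = 1/σ₀² + n/σ²; posterior mean is the precision-weighted average of μ₀ and x̄.
σ₀² = 272.20² = 74092.84, σ² = 273.83² = 74982.8689; σ² + n·σ₀² = 74982.8689 + 4·74092.84 = 371354.2289.
Posterior precision = 1/σ₀² + n/σ² = 1/74092.84 + 4/74982.8689 = (σ² + n·σ₀²)/(σ₀²σ²) = 371354.2289/(74092.84·74982.8689); posterior variance σₙ² = σ₀²σ²/(σ² + n·σ₀²) = 74092.84·74982.8689/371354.2289 = 14960.631321.
Posterior SD = √σₙ² = √(74092.84·74982.8689/371354.2289) = 122.3137.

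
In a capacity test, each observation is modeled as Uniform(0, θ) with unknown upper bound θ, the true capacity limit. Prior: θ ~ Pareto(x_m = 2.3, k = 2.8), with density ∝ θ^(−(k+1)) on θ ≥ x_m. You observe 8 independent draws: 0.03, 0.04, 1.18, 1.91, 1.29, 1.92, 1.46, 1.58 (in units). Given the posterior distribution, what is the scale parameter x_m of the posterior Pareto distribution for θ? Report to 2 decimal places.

A Pareto(scale x_m, shape k) prior on the upper bound θ of Uniform(0, θ) is conjugate: posterior is Pareto(max(x_m, max xᵢ), k + n).
Sample maximum = 1.92; prior scale x_m = 2.3 → posterior scale = max = 2.30.
Posterior shape = 2.8 + 8 = 10.8.
Posterior scale x_m = 2.30.

2.30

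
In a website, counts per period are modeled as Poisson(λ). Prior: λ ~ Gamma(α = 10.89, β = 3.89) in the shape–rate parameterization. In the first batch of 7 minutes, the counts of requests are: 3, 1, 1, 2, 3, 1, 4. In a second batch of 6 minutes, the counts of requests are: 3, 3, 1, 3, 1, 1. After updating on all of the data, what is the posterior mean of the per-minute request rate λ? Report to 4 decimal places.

With a Gamma(shape α, rate β) prior, the Poisson likelihood is conjugate: the posterior is Gamma(α + ΣXᵢ, β + n).
Batch 1: sum of counts S = 15 over n = 7 minutes.
After batch 1: Gamma(α+S, β+n) = Gamma(10.89+15, 3.89+7) = Gamma(25.89, 10.89).
Batch 2: sum of counts S = 12 over n = 6 minutes.
After batch 2: Gamma(α+S, β+n) = Gamma(25.89+12, 10.89+6) = Gamma(37.89, 16.89).
Posterior mean = α/β = 37.89/16.89 = 2.2433.

2.2433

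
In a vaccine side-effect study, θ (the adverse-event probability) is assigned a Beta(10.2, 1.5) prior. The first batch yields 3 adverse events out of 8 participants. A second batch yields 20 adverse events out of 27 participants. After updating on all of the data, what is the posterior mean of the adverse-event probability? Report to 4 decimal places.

The Beta prior is conjugate to a Binomial/Bernoulli likelihood; the update adds successes to α and failures to β.
After batch 1: Beta(10.2+3, 1.5+5) = Beta(13.2, 6.5).
After batch 2: Beta(13.2+20, 6.5+7) = Beta(33.2, 13.5).
Posterior mean = α/(α+β) = 33.2/46.7 = 0.7109.

0.7109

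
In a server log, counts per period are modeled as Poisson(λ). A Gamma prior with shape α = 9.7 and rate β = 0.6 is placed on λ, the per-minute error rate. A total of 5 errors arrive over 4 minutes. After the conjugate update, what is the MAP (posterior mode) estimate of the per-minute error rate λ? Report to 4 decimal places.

With a Gamma(shape α, rate β) prior, the Poisson likelihood is conjugate: the posterior is Gamma(α + ΣXᵢ, β + n).
Posterior: Gamma(α+S, β+n) = Gamma(9.7+5, 0.6+4) = Gamma(14.7, 4.6).
Mode of Gamma(α,β) for α≥1 is (α−1)/β = 13.7/4.6 = 2.9783.

2.9783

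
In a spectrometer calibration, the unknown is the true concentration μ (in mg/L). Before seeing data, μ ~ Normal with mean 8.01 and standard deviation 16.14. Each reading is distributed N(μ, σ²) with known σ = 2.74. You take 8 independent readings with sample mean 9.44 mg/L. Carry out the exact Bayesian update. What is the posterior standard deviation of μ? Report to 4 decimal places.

0.9670

For Normal data with known variance σ², a Normal(μ₀, σ₀²) prior on μ is conjugate. Posterior precision = 1/σ₀² + n/σ²; posterior mean is the precision-weighted average of μ₀ and x̄.
σ₀² = 16.14² = 260.4996, σ² = 2.74² = 7.5076; σ² + n·σ₀² = 7.5076 + 8·260.4996 = 2091.5044.
Posterior precision = 1/σ₀² + n/σ² = 1/260.4996 + 8/7.5076 = (σ² + n·σ₀²)/(σ₀²σ²) = 2091.5044/(260.4996·7.5076); posterior variance σₙ² = σ₀²σ²/(σ² + n·σ₀²) = 260.4996·7.5076/2091.5044 = 0.935081.
Posterior SD = √σₙ² = √(260.4996·7.5076/2091.5044) = 0.9670.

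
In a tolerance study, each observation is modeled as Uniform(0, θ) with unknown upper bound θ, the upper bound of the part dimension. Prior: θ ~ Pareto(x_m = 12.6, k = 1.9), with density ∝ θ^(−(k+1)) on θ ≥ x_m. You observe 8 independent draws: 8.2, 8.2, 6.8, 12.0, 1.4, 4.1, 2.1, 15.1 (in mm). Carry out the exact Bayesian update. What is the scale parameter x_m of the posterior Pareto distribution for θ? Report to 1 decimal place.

15.1

A Pareto(scale x_m, shape k) prior on the upper bound θ of Uniform(0, θ) is conjugate: posterior is Pareto(max(x_m, max xᵢ), k + n).
Sample maximum = 15.1; prior scale x_m = 12.6 → posterior scale = max = 15.1.
Posterior shape = 1.9 + 8 = 9.9.
Posterior scale x_m = 15.1.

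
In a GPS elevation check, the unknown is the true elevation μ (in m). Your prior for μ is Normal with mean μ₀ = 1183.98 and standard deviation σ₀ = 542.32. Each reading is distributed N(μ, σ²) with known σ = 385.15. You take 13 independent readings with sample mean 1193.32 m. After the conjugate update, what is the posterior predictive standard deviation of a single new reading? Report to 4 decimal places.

399.1556

For Normal data with known variance σ², a Normal(μ₀, σ₀²) prior on μ is conjugate. Posterior precision = 1/σ₀² + n/σ²; posterior mean is the precision-weighted average of μ₀ and x̄.
σ₀² = 542.32² = 294110.9824, σ² = 385.15² = 148340.5225; σ² + n·σ₀² = 148340.5225 + 13·294110.9824 = 3971783.2937.
Posterior precision = 1/σ₀² + n/σ² = 1/294110.9824 + 13/148340.5225 = (σ² + n·σ₀²)/(σ₀²σ²) = 3971783.2937/(294110.9824·148340.5225); posterior variance σₙ² = σ₀²σ²/(σ² + n·σ₀²) = 294110.9824·148340.5225/3971783.2937 = 10984.631732.
Predictive variance for one new observation = σₙ² + σ² = 294110.9824·148340.5225/3971783.2937 + 148340.5225 = σ²·(σ₀² + 3971783.2937)/3971783.2937 = 148340.5225·4265894.2761/3971783.2937 = 159325.154232; SD = √(148340.5225·4265894.2761/3971783.2937) = 399.1556.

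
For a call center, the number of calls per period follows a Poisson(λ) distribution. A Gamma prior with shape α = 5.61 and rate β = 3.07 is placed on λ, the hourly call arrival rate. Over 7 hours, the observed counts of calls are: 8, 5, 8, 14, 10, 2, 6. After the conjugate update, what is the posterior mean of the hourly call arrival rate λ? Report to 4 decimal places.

5.8203

With a Gamma(shape α, rate β) prior, the Poisson likelihood is conjugate: the posterior is Gamma(α + ΣXᵢ, β + n).
Sum of counts S = 53 over n = 7 hours.
Posterior: Gamma(α+S, β+n) = Gamma(5.61+53, 3.07+7) = Gamma(58.61, 10.07).
Posterior mean = α/β = 58.61/10.07 = 5.8203.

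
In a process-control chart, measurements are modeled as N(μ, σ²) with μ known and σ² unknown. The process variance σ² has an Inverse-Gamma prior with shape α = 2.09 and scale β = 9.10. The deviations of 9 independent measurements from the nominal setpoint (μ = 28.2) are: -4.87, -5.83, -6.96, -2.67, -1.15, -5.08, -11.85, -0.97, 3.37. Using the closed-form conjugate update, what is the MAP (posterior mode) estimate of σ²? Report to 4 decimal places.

20.5089

With known mean μ and an Inverse-Gamma(α, β) prior on σ², the Normal likelihood is conjugate: posterior is Inv-Gamma(α + n/2, β + Σ(xᵢ−μ)²/2).
Σ(xᵢ−μ)² = (-4.87)² + (-5.83)² + (-6.96)² + (-2.67)² + (-1.15)² + (-5.08)² + (-11.85)² + (-0.97)² + (3.37)² = 293.1255.
Posterior: Inv-Gamma(2.09 + 9/2, 9.10 + 293.1255/2) = Inv-Gamma(6.59, 155.66275).
Mode = β/(α+1) = 155.66275/7.59 = 20.5089.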